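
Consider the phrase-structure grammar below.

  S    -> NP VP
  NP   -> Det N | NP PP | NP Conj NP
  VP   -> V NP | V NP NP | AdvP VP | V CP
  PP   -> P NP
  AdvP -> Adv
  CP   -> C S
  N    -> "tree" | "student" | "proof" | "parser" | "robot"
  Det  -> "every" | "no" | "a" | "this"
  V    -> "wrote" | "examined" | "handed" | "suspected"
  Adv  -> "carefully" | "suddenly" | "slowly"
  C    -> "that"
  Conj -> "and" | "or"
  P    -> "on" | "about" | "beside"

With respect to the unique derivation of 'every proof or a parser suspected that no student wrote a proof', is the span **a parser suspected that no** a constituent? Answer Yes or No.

No

[S [NP [NP [Det every] [N proof]] [Conj or] [NP [Det a] [N parser]]] [VP [V suspected] [CP [C that] [S [NP [Det no] [N student]] [VP [V wrote] [NP [Det a] [N proof]]]]]]]
The smallest constituent containing 'a parser suspected that no' is the S spanning 'every proof or a parser suspected that no student wrote a proof'; no single node in the tree dominates exactly the given words.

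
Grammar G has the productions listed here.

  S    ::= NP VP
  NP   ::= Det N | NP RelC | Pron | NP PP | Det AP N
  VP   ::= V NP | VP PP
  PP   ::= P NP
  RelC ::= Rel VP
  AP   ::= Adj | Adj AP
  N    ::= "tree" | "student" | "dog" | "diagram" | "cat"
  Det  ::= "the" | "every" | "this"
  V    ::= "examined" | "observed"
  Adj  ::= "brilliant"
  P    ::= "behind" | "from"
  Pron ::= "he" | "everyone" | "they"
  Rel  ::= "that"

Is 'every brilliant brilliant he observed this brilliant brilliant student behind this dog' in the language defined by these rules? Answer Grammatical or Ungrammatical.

An Adj word can never sit immediately before a Pron word in any string this grammar generates, so the substring 'brilliant he' rules out a derivation.

Ungrammatical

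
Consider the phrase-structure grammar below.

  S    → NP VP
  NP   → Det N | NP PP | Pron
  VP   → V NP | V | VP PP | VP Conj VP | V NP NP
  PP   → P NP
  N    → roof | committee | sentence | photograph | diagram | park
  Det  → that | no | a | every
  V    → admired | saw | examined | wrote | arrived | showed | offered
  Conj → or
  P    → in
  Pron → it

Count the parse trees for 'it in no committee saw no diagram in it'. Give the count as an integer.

2

The two bracketings:
[S [NP [NP [Pron it]] [PP [P in] [NP [Det no] [N committee]]]] [VP [V saw] [NP [NP [Det no] [N diagram]] [PP [P in] [NP [Pron it]]]]]]
[S [NP [NP [Pron it]] [PP [P in] [NP [Det no] [N committee]]]] [VP [VP [V saw] [NP [Det no] [N diagram]]] [PP [P in] [NP [Pron it]]]]]
The difference turns on whether VP → VP PP is used at the relevant span, versus an alternative expansion of VP.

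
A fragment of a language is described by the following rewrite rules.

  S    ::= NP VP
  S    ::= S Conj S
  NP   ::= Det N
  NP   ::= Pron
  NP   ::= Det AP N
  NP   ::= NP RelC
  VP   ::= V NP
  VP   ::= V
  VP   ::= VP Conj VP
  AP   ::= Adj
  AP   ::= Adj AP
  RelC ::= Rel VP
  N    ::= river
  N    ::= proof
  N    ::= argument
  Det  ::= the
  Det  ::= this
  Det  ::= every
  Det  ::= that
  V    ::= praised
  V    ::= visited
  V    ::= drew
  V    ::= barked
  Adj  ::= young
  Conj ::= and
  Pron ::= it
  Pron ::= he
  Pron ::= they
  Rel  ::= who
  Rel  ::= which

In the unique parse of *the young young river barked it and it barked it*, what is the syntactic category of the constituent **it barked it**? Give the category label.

S

[S [S [NP [Det the] [AP [Adj young] [AP [Adj young]]] [N river]] [VP [V barked] [NP [Pron it]]]] [Conj and] [S [NP [Pron it]] [VP [V barked] [NP [Pron it]]]]]
The span 'it barked it' is the S node built by S → NP VP.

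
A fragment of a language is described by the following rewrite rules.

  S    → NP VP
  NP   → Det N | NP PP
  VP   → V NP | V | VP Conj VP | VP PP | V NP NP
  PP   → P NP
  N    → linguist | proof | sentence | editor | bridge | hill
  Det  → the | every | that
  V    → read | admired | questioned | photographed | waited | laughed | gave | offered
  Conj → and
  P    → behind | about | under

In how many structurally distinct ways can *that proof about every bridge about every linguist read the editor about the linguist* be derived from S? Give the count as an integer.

Two of the 4 distinct bracketings:
[S [NP [NP [Det that] [N proof]] [PP [P about] [NP [NP [Det every] [N bridge]] [PP [P about] [NP [Det every] [N linguist]]]]]] [VP [V read] [NP [NP [Det the] [N editor]] [PP [P about] [NP [Det the] [N linguist]]]]]]
[S [NP [NP [Det that] [N proof]] [PP [P about] [NP [NP [Det every] [N bridge]] [PP [P about] [NP [Det every] [N linguist]]]]]] [VP [VP [V read] [NP [Det the] [N editor]]] [PP [P about] [NP [Det the] [N linguist]]]]]
The difference turns on whether VP → VP PP is used at the relevant span, versus an alternative expansion of VP.

4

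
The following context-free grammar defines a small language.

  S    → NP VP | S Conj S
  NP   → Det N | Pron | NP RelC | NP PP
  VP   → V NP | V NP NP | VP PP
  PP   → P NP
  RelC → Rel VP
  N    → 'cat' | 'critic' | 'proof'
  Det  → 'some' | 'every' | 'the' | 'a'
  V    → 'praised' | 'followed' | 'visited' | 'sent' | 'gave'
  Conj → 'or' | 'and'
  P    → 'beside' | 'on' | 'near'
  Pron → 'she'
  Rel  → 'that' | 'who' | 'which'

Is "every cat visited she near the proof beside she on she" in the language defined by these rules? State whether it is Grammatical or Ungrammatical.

[S [NP [Det every] [N cat]] [VP [V visited] [NP [NP [Pron she]] [PP [P near] [NP [NP [Det the] [N proof]] [PP [P beside] [NP [NP [Pron she]] [PP [P on] [NP [Pron she]]]]]]]]]]
Each bracket corresponds to one application of a listed rule, so the string is derivable from S.

Grammatical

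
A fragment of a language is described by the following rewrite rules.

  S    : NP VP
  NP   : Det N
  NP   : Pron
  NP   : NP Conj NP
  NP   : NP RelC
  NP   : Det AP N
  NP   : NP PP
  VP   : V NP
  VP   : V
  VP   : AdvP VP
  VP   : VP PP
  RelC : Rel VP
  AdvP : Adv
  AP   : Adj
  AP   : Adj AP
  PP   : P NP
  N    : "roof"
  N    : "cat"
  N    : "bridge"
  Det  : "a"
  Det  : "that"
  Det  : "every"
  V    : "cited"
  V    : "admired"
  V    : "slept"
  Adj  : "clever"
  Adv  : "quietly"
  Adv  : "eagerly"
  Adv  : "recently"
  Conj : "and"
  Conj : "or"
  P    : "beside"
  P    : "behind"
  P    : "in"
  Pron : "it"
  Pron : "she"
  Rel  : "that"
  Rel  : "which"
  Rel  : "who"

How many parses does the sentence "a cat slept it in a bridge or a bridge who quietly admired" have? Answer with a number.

7

Two of the 7 distinct bracketings:
[S [NP [Det a] [N cat]] [VP [V slept] [NP [NP [NP [Pron it]] [PP [P in] [NP [Det a] [N bridge]]]] [Conj or] [NP [NP [Det a] [N bridge]] [RelC [Rel who] [VP [AdvP [Adv quietly]] [VP [V admired]]]]]]]]
[S [NP [Det a] [N cat]] [VP [V slept] [NP [NP [NP [NP [Pron it]] [PP [P in] [NP [Det a] [N bridge]]]] [Conj or] [NP [Det a] [N bridge]]] [RelC [Rel who] [VP [AdvP [Adv quietly]] [VP [V admired]]]]]]]
The trees differ in how a recursive rule is bracketed over the same span.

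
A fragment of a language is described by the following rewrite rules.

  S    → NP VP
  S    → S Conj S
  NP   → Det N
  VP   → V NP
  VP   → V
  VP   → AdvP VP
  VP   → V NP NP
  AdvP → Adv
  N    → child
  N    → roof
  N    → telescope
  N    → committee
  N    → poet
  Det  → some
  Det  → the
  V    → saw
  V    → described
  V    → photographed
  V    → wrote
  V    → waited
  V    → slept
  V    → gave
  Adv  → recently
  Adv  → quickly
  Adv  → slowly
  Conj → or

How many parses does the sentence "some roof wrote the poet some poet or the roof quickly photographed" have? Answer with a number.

1

[S [S [NP [Det some] [N roof]] [VP [V wrote] [NP [Det the] [N poet]] [NP [Det some] [N poet]]]] [Conj or] [S [NP [Det the] [N roof]] [VP [AdvP [Adv quickly]] [VP [V photographed]]]]]
No rule offers an alternative attachment or grouping for any span, so this is the only derivation.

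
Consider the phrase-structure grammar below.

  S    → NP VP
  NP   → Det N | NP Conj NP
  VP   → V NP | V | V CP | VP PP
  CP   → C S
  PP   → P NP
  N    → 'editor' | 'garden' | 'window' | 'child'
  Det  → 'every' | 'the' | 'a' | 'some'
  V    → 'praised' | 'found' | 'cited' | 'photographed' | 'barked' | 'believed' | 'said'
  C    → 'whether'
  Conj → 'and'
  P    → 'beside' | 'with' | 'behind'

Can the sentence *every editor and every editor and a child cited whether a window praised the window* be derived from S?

[S [NP [NP [Det every] [N editor]] [Conj and] [NP [NP [Det every] [N editor]] [Conj and] [NP [Det a] [N child]]]] [VP [V cited] [CP [C whether] [S [NP [Det a] [N window]] [VP [V praised] [NP [Det the] [N window]]]]]]]
The bracketing above is licensed at every node by one of the given productions, with S at the root.

Grammatical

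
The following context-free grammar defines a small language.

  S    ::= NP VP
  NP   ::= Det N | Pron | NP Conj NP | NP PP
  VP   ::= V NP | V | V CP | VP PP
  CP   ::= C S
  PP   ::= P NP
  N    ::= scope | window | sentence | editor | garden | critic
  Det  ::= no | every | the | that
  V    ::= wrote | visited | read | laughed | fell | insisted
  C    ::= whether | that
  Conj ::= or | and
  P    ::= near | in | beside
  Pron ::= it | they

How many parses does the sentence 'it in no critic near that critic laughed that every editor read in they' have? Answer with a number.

Two of the 4 distinct bracketings:
[S [NP [NP [Pron it]] [PP [P in] [NP [NP [Det no] [N critic]] [PP [P near] [NP [Det that] [N critic]]]]]] [VP [V laughed] [CP [C that] [S [NP [Det every] [N editor]] [VP [VP [V read]] [PP [P in] [NP [Pron they]]]]]]]]
[S [NP [NP [Pron it]] [PP [P in] [NP [NP [Det no] [N critic]] [PP [P near] [NP [Det that] [N critic]]]]]] [VP [VP [V laughed] [CP [C that] [S [NP [Det every] [N editor]] [VP [V read]]]]] [PP [P in] [NP [Pron they]]]]]
The trees differ in how a recursive rule is bracketed over the same span.

4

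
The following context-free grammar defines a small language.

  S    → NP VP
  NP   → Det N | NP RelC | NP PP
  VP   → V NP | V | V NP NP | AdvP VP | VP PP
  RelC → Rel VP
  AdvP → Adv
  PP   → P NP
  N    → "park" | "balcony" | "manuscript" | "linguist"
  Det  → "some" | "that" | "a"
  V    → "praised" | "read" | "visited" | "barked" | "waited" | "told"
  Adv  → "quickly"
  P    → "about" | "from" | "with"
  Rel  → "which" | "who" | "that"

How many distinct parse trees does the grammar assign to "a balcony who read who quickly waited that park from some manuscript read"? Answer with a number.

4

Two of the 4 distinct bracketings:
[S [NP [NP [NP [Det a] [N balcony]] [RelC [Rel who] [VP [V read]]]] [RelC [Rel who] [VP [AdvP [Adv quickly]] [VP [V waited] [NP [NP [Det that] [N park]] [PP [P from] [NP [Det some] [N manuscript]]]]]]]] [VP [V read]]]
[S [NP [NP [NP [Det a] [N balcony]] [RelC [Rel who] [VP [V read]]]] [RelC [Rel who] [VP [AdvP [Adv quickly]] [VP [VP [V waited] [NP [Det that] [N park]]] [PP [P from] [NP [Det some] [N manuscript]]]]]]] [VP [V read]]]
The difference turns on whether NP → NP PP is used at the relevant span, versus an alternative expansion of NP.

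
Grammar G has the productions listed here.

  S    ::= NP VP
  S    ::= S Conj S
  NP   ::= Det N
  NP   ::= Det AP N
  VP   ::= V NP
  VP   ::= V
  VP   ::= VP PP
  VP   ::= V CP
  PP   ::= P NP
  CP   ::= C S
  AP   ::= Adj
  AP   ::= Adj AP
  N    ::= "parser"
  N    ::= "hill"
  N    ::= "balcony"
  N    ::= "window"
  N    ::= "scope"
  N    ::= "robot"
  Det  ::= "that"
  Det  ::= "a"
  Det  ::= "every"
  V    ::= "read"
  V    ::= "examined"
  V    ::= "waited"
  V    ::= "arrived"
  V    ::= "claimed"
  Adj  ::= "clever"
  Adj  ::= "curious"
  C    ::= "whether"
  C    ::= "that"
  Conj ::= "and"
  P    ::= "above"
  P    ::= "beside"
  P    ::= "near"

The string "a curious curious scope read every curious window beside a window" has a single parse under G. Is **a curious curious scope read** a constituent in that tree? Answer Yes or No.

No

[S [NP [Det a] [AP [Adj curious] [AP [Adj curious]]] [N scope]] [VP [VP [V read] [NP [Det every] [AP [Adj curious]] [N window]]] [PP [P beside] [NP [Det a] [N window]]]]]
The smallest constituent containing 'a curious curious scope read' is the S spanning 'a curious curious scope read every curious window beside a window'; no single node in the tree dominates exactly the given words.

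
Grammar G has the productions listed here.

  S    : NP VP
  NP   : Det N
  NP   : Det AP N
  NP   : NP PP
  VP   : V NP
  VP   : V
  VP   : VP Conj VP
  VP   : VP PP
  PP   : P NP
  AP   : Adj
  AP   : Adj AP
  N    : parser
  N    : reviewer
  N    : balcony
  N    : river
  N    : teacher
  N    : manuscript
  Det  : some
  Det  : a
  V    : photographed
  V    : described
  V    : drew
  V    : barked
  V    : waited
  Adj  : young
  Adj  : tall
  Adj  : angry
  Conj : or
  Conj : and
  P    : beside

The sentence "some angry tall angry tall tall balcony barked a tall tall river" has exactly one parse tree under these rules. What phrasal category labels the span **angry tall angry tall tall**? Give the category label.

AP

S
  NP
    Det: some
    AP
      Adj: angry
      AP
        Adj: tall
        AP
          Adj: angry
          AP
            Adj: tall
            AP
              Adj: tall
    N: balcony
  VP
    V: barked
    NP
      Det: a
      AP
        Adj: tall
        AP
          Adj: tall
      N: river
The span 'angry tall angry tall tall' is the AP node built by AP → Adj AP.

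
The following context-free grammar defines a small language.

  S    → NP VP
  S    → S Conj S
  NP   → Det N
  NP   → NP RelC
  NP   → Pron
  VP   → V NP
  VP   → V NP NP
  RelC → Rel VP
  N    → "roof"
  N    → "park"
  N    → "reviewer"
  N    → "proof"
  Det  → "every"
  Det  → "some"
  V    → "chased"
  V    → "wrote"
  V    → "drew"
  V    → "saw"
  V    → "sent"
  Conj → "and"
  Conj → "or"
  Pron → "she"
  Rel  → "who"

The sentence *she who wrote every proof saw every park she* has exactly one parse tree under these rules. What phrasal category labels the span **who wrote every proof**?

S
  NP
    NP
      Pron: she
    RelC
      Rel: who
      VP
        V: wrote
        NP
          Det: every
          N: proof
  VP
    V: saw
    NP
      Det: every
      N: park
    NP
      Pron: she
The span 'who wrote every proof' is the RelC node built by RelC → Rel VP.

RelC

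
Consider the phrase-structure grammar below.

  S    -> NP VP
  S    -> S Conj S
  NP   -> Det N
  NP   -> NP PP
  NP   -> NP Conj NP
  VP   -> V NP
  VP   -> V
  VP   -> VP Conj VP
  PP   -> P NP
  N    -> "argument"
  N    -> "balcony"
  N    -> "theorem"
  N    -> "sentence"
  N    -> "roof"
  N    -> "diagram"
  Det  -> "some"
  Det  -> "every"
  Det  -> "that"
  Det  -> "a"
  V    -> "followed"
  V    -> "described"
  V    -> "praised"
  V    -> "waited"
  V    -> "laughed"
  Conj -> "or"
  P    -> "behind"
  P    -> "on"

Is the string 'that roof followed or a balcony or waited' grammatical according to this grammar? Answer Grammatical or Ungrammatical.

For S → NP VP, the only prefix that parses as NP is 'that roof', but the remainder 'followed or a balcony or waited' is not a VP under these rules. The alternative S rule S → S Conj S likewise has no satisfying split.

Ungrammatical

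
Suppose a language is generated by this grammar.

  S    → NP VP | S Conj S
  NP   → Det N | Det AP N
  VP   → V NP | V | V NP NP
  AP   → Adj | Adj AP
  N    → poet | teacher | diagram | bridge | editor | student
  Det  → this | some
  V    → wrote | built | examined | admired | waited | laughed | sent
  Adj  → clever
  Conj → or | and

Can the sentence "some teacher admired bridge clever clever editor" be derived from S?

A V word can never sit immediately before an N word in any string this grammar generates, so the substring 'admired bridge' rules out a derivation.

Ungrammatical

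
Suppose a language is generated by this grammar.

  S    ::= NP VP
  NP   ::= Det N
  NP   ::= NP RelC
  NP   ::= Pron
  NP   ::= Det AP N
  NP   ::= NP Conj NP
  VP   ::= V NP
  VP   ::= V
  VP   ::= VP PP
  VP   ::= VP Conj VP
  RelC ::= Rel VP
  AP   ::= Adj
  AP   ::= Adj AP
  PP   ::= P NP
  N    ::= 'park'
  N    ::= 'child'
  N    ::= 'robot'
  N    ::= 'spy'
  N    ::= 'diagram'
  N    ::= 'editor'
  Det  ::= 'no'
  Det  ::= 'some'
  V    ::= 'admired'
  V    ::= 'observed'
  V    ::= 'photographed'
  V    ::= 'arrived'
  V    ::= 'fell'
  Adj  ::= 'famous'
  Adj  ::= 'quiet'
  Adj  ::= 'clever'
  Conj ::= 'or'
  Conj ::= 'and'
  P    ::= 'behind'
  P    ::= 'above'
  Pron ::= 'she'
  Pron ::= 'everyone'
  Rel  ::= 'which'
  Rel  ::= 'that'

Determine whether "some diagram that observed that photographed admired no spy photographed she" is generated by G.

For S → NP VP, every NP-prefix leaves a non-VP remainder: after 'some diagram' the remainder is not a VP; after 'some diagram that observed' the remainder is not a VP; after 'some diagram that observed that photographed' the remainder is not a VP.

Ungrammatical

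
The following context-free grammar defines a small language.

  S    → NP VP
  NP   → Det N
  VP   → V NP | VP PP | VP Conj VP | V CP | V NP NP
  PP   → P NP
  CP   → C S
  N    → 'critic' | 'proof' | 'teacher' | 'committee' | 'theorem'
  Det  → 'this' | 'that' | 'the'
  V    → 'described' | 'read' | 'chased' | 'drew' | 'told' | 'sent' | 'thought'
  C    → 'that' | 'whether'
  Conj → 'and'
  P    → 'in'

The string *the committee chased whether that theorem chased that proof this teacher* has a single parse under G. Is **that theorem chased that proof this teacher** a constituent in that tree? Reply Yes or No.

[S [NP [Det the] [N committee]] [VP [V chased] [CP [C whether] [S [NP [Det that] [N theorem]] [VP [V chased] [NP [Det that] [N proof]] [NP [Det this] [N teacher]]]]]]]
The words 'that theorem chased that proof this teacher' are exhaustively dominated by a single S node (built by S → NP VP), so they form a constituent.

Yes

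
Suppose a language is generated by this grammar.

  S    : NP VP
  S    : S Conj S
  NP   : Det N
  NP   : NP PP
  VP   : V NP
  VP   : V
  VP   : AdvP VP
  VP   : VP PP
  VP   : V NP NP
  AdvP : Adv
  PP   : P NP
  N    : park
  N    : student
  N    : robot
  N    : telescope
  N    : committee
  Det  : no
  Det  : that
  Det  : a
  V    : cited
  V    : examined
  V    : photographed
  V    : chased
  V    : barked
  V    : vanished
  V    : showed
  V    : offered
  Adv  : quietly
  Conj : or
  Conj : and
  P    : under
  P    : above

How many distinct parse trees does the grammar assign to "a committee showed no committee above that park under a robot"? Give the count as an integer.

5

Two of the 5 distinct bracketings:
[S [NP [Det a] [N committee]] [VP [V showed] [NP [NP [Det no] [N committee]] [PP [P above] [NP [NP [Det that] [N park]] [PP [P under] [NP [Det a] [N robot]]]]]]]]
[S [NP [Det a] [N committee]] [VP [V showed] [NP [NP [NP [Det no] [N committee]] [PP [P above] [NP [Det that] [N park]]]] [PP [P under] [NP [Det a] [N robot]]]]]]
The trees differ in how a recursive rule is bracketed over the same span.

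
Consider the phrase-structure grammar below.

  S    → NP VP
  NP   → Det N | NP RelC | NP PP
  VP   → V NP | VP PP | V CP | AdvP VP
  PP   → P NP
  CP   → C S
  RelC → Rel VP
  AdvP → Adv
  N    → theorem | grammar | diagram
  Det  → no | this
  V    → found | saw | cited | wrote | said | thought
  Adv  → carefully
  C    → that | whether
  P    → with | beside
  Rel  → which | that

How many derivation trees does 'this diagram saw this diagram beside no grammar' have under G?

2

The two bracketings:
[S [NP [Det this] [N diagram]] [VP [V saw] [NP [NP [Det this] [N diagram]] [PP [P beside] [NP [Det no] [N grammar]]]]]]
[S [NP [Det this] [N diagram]] [VP [VP [V saw] [NP [Det this] [N diagram]]] [PP [P beside] [NP [Det no] [N grammar]]]]]
The difference turns on whether NP → NP PP is used at the relevant span, versus an alternative expansion of NP.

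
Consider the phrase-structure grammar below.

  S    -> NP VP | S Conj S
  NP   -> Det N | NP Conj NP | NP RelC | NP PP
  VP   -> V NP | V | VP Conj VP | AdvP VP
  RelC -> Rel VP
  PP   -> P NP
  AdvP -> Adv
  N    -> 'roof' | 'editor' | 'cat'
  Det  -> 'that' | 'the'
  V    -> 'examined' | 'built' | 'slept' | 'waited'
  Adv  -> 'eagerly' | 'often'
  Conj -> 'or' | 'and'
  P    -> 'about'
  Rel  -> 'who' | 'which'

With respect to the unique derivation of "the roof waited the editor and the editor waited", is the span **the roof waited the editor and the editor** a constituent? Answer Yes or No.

[S [S [NP [Det the] [N roof]] [VP [V waited] [NP [Det the] [N editor]]]] [Conj and] [S [NP [Det the] [N editor]] [VP [V waited]]]]
The smallest constituent containing 'the roof waited the editor and the editor' is the S spanning 'the roof waited the editor and the editor waited'; no single node in the tree dominates exactly the given words.

No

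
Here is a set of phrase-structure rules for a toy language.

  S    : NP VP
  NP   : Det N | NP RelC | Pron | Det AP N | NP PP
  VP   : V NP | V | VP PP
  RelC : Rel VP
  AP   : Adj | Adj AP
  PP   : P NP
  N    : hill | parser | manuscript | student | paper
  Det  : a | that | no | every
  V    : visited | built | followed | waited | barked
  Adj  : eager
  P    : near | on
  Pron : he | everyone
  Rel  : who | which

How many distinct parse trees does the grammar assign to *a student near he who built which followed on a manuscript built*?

Two of the 7 distinct bracketings:
[S [NP [NP [NP [NP [Det a] [N student]] [PP [P near] [NP [Pron he]]]] [RelC [Rel who] [VP [V built]]]] [RelC [Rel which] [VP [VP [V followed]] [PP [P on] [NP [Det a] [N manuscript]]]]]] [VP [V built]]]
[S [NP [NP [NP [Det a] [N student]] [PP [P near] [NP [NP [Pron he]] [RelC [Rel who] [VP [V built]]]]]] [RelC [Rel which] [VP [VP [V followed]] [PP [P on] [NP [Det a] [N manuscript]]]]]] [VP [V built]]]
The trees differ in how a recursive rule is bracketed over the same span.

7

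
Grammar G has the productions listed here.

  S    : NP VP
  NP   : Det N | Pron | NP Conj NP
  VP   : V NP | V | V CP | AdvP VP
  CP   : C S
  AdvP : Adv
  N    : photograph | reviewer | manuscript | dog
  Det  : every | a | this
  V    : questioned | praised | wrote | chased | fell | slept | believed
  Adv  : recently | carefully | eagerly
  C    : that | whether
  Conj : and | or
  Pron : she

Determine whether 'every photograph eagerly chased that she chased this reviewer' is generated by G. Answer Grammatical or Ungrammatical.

[S [NP [Det every] [N photograph]] [VP [AdvP [Adv eagerly]] [VP [V chased] [CP [C that] [S [NP [Pron she]] [VP [V chased] [NP [Det this] [N reviewer]]]]]]]]
The bracketing above is licensed at every node by one of the given productions, with S at the root.

Grammatical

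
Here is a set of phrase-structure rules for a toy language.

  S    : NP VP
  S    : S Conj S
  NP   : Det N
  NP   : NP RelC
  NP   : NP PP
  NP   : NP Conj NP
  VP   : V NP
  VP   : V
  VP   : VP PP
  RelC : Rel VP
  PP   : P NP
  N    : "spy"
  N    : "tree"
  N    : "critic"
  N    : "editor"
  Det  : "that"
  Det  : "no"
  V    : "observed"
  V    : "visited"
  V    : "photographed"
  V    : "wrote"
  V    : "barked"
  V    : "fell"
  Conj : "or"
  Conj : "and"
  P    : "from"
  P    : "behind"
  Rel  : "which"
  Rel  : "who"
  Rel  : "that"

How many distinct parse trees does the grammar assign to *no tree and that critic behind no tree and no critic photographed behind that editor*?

Two of the 5 distinct bracketings:
[S [NP [NP [NP [Det no] [N tree]] [Conj and] [NP [Det that] [N critic]]] [PP [P behind] [NP [NP [Det no] [N tree]] [Conj and] [NP [Det no] [N critic]]]]] [VP [VP [V photographed]] [PP [P behind] [NP [Det that] [N editor]]]]]
[S [NP [NP [Det no] [N tree]] [Conj and] [NP [NP [Det that] [N critic]] [PP [P behind] [NP [NP [Det no] [N tree]] [Conj and] [NP [Det no] [N critic]]]]]] [VP [VP [V photographed]] [PP [P behind] [NP [Det that] [N editor]]]]]
The trees differ in how a recursive rule is bracketed over the same span.

5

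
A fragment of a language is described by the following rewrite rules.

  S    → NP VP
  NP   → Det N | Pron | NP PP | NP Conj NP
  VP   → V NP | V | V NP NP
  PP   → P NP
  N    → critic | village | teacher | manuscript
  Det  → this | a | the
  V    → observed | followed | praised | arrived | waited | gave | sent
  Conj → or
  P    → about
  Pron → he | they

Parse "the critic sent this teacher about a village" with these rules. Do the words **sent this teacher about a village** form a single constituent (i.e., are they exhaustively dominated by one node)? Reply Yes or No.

Yes

[S [NP [Det the] [N critic]] [VP [V sent] [NP [NP [Det this] [N teacher]] [PP [P about] [NP [Det a] [N village]]]]]]
The words 'sent this teacher about a village' are exhaustively dominated by a single VP node (built by VP → V NP), so they form a constituent.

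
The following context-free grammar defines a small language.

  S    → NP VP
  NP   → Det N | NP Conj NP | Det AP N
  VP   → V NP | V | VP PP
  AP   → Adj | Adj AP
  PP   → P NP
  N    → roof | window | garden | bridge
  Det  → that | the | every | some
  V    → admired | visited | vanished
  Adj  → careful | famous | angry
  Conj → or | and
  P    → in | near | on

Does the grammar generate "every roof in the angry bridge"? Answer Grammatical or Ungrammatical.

For S → NP VP, the only prefix that parses as NP is 'every roof', but the remainder 'in the angry bridge' is not a VP under these rules.

Ungrammatical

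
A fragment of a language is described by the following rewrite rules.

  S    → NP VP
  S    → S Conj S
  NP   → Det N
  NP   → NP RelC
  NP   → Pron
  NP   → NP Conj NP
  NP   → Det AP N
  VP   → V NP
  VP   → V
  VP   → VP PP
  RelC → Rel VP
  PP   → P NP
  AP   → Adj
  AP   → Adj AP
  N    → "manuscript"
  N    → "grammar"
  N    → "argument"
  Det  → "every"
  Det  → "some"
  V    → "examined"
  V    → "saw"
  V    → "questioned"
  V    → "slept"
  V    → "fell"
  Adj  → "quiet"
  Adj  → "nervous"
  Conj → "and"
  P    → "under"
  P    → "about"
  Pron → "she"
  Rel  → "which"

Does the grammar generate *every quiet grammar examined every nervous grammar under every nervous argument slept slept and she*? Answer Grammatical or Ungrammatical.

Ungrammatical

For S → NP VP, the only prefix that parses as NP is 'every quiet grammar', but the remainder 'examined every nervous grammar under every nervous argument slept slept and she' is not a VP under these rules. The alternative S rule S → S Conj S likewise has no satisfying split.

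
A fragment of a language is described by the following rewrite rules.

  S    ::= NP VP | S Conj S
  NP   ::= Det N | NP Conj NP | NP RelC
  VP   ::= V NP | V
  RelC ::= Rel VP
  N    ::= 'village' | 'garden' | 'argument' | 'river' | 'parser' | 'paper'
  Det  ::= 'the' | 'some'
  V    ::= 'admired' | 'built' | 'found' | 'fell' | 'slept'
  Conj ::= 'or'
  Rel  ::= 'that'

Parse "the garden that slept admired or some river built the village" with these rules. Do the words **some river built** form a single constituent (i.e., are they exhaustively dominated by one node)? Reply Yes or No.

[S [S [NP [NP [Det the] [N garden]] [RelC [Rel that] [VP [V slept]]]] [VP [V admired]]] [Conj or] [S [NP [Det some] [N river]] [VP [V built] [NP [Det the] [N village]]]]]
The smallest constituent containing 'some river built' is the S spanning 'some river built the village'; no single node in the tree dominates exactly the given words.

No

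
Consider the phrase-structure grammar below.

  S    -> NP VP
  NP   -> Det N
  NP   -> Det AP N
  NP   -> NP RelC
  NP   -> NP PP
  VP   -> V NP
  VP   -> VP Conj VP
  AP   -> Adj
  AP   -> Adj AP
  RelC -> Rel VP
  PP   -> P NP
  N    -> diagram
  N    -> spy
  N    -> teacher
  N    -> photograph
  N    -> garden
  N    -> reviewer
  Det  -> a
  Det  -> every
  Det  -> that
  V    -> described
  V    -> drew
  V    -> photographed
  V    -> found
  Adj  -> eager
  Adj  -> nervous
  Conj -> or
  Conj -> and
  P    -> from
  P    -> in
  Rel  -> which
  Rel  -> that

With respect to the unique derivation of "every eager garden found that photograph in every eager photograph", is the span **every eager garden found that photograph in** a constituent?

No

[S [NP [Det every] [AP [Adj eager]] [N garden]] [VP [V found] [NP [NP [Det that] [N photograph]] [PP [P in] [NP [Det every] [AP [Adj eager]] [N photograph]]]]]]
The smallest constituent containing 'every eager garden found that photograph in' is the S spanning 'every eager garden found that photograph in every eager photograph'; no single node in the tree dominates exactly the given words.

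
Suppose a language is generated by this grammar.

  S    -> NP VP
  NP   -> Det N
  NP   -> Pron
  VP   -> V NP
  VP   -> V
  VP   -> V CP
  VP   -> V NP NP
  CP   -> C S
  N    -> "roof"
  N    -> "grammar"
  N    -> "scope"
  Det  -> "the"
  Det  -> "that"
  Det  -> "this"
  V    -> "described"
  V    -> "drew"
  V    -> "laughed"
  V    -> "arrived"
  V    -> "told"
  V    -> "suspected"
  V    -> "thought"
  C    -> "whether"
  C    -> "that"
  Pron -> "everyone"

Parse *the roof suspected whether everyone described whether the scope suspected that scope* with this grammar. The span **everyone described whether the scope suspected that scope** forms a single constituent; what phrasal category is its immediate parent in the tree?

S
  NP
    Det: the
    N: roof
  VP
    V: suspected
    CP
      C: whether
      S
        NP
          Pron: everyone
        VP
          V: described
          CP
            C: whether
            S
              NP
                Det: the
                N: scope
              VP
                V: suspected
                NP
                  Det: that
                  N: scope
The span 'everyone described whether the scope suspected that scope' is the S node built by S → NP VP.
Its mother is the CP built by CP → C S.

CP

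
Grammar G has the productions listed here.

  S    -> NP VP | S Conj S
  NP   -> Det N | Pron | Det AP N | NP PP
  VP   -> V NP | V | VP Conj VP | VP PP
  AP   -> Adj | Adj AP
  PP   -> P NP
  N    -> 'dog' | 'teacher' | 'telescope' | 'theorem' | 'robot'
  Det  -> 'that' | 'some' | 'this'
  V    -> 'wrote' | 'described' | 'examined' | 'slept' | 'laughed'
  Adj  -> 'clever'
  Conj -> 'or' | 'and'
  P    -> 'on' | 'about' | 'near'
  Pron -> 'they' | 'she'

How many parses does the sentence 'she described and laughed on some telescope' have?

2

The two bracketings:
[S [NP [Pron she]] [VP [VP [V described]] [Conj and] [VP [VP [V laughed]] [PP [P on] [NP [Det some] [N telescope]]]]]]
[S [NP [Pron she]] [VP [VP [VP [V described]] [Conj and] [VP [V laughed]]] [PP [P on] [NP [Det some] [N telescope]]]]]
The trees differ in how a recursive rule is bracketed over the same span.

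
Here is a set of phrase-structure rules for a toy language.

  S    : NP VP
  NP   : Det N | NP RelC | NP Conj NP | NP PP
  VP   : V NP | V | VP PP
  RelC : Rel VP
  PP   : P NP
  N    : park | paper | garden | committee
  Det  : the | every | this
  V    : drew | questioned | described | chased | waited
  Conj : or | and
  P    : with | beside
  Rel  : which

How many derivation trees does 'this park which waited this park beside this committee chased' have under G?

Two of the 3 distinct bracketings:
[S [NP [NP [Det this] [N park]] [RelC [Rel which] [VP [V waited] [NP [NP [Det this] [N park]] [PP [P beside] [NP [Det this] [N committee]]]]]]] [VP [V chased]]]
[S [NP [NP [Det this] [N park]] [RelC [Rel which] [VP [VP [V waited] [NP [Det this] [N park]]] [PP [P beside] [NP [Det this] [N committee]]]]]] [VP [V chased]]]
The difference turns on whether NP → NP PP is used at the relevant span, versus an alternative expansion of NP.

3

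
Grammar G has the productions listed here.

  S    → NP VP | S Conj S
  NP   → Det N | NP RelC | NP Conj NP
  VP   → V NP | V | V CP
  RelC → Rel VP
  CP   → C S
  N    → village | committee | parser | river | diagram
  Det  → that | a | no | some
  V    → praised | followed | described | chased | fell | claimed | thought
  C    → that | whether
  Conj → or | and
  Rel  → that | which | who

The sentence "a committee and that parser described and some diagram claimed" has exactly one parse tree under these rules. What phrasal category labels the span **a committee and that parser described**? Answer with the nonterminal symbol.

[S [S [NP [NP [Det a] [N committee]] [Conj and] [NP [Det that] [N parser]]] [VP [V described]]] [Conj and] [S [NP [Det some] [N diagram]] [VP [V claimed]]]]
The span 'a committee and that parser described' is the S node built by S → NP VP.

S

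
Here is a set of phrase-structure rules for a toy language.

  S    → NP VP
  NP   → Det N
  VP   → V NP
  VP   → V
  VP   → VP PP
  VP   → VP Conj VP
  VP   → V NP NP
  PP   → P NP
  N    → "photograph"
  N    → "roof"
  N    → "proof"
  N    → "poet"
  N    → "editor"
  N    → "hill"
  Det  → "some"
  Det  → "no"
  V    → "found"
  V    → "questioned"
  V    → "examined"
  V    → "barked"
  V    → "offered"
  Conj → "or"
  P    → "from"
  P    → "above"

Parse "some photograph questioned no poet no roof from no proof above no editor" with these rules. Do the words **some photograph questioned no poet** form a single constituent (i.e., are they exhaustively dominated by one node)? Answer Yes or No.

No

[S [NP [Det some] [N photograph]] [VP [VP [VP [V questioned] [NP [Det no] [N poet]] [NP [Det no] [N roof]]] [PP [P from] [NP [Det no] [N proof]]]] [PP [P above] [NP [Det no] [N editor]]]]]
The smallest constituent containing 'some photograph questioned no poet' is the S spanning 'some photograph questioned no poet no roof from no proof above no editor'; no single node in the tree dominates exactly the given words.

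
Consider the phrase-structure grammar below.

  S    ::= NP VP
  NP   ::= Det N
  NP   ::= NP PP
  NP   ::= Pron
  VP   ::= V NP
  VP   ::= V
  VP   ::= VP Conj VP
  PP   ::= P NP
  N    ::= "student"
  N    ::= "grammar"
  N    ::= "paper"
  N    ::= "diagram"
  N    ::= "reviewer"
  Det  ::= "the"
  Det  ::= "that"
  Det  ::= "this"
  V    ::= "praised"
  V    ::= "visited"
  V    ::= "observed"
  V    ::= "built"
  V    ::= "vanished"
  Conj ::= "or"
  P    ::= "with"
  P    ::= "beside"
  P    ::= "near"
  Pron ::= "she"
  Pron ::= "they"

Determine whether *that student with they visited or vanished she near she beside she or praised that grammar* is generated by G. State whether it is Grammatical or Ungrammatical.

Grammatical

S
  NP
    NP
      Det: that
      N: student
    PP
      P: with
      NP
        Pron: they
  VP
    VP
      V: visited
    Conj: or
    VP
      VP
        V: vanished
        NP
          NP
            Pron: she
          PP
            P: near
            NP
              NP
                Pron: she
              PP
                P: beside
                NP
                  Pron: she
      Conj: or
      VP
        V: praised
        NP
          Det: that
          N: grammar
Every word is introduced by a lexical rule and the phrasal rules combine the resulting categories into a single S.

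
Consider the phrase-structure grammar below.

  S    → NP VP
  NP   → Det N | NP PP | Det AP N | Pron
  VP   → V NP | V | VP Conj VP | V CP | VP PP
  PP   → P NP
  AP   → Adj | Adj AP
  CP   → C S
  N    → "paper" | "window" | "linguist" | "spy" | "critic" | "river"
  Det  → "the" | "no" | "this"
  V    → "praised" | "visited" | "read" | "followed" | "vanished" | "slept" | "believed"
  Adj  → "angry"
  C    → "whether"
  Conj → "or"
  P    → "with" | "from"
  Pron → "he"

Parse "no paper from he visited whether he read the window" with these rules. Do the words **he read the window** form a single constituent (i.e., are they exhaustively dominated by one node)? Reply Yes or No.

Yes

[S [NP [NP [Det no] [N paper]] [PP [P from] [NP [Pron he]]]] [VP [V visited] [CP [C whether] [S [NP [Pron he]] [VP [V read] [NP [Det the] [N window]]]]]]]
The words 'he read the window' are exhaustively dominated by a single S node (built by S → NP VP), so they form a constituent.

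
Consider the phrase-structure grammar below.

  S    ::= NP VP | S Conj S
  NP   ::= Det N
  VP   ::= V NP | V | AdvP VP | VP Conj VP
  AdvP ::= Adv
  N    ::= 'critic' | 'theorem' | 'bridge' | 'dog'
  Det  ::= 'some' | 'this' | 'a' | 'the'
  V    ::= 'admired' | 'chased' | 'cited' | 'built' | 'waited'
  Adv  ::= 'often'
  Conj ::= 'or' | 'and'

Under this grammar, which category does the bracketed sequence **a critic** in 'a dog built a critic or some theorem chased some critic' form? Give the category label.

S
  S
    NP
      Det: a
      N: dog
    VP
      V: built
      NP
        Det: a
        N: critic
  Conj: or
  S
    NP
      Det: some
      N: theorem
    VP
      V: chased
      NP
        Det: some
        N: critic
The span 'a critic' is the NP node built by NP → Det N.

NP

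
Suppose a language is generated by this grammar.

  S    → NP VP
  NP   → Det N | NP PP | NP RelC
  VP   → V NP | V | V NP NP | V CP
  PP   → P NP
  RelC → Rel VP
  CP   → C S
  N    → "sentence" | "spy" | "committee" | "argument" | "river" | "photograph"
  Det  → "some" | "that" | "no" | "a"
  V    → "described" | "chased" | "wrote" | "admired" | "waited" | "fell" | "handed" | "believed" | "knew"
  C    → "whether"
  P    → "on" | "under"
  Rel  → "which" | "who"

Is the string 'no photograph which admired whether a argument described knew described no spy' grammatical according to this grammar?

For S → NP VP, every NP-prefix leaves a non-VP remainder: after 'no photograph' the remainder is not a VP; after 'no photograph which admired' the remainder is not a VP; after 'no photograph which admired whether a argument described' the remainder is not a VP.

Ungrammatical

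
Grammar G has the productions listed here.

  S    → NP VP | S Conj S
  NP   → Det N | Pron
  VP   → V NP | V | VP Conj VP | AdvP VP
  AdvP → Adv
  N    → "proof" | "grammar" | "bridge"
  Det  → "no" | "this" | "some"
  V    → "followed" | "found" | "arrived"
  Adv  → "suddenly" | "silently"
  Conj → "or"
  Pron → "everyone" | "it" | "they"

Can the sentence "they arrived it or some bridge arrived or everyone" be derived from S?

Ungrammatical

For S → NP VP, the only prefix that parses as NP is 'they', but the remainder 'arrived it or some bridge arrived or everyone' is not a VP under these rules. The alternative S rule S → S Conj S likewise has no satisfying split.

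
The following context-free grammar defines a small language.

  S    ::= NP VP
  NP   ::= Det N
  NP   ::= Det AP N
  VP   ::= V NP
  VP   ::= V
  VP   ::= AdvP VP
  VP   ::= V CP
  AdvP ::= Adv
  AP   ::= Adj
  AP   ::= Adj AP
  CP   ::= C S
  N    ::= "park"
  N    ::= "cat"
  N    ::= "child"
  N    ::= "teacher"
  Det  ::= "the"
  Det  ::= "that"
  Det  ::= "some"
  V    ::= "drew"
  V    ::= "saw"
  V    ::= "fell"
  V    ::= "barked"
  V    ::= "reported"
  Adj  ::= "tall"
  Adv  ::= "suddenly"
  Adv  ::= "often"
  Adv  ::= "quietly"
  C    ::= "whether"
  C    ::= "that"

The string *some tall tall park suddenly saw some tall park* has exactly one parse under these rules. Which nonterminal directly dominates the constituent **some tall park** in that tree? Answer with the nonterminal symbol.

VP

[S [NP [Det some] [AP [Adj tall] [AP [Adj tall]]] [N park]] [VP [AdvP [Adv suddenly]] [VP [V saw] [NP [Det some] [AP [Adj tall]] [N park]]]]]
The span 'some tall park' is the NP node built by NP → Det AP N.
Its mother is the VP built by VP → V NP.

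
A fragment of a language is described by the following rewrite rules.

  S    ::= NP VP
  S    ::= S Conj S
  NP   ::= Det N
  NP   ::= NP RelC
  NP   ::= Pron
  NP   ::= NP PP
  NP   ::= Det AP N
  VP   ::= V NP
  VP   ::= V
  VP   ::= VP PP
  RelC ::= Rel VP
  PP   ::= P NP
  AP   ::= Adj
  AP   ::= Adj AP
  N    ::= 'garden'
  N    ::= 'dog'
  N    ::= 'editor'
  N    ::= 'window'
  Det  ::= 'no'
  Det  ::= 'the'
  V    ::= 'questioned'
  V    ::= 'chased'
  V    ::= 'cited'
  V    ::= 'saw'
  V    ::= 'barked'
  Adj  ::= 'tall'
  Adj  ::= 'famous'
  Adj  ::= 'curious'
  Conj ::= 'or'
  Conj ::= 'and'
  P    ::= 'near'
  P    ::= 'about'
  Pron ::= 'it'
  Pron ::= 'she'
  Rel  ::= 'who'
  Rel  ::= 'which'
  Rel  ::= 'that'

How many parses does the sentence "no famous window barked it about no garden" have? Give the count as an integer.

2

The two bracketings:
[S [NP [Det no] [AP [Adj famous]] [N window]] [VP [V barked] [NP [NP [Pron it]] [PP [P about] [NP [Det no] [N garden]]]]]]
[S [NP [Det no] [AP [Adj famous]] [N window]] [VP [VP [V barked] [NP [Pron it]]] [PP [P about] [NP [Det no] [N garden]]]]]
The difference turns on whether NP → NP PP is used at the relevant span, versus an alternative expansion of NP.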